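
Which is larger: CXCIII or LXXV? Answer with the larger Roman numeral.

CXCIII = 193
LXXV = 75
193 is larger

CXCIII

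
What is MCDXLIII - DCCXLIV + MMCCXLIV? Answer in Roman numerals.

MCDXLIII = 1443, DCCXLIV = 744, MMCCXLIV = 2244
1443 - 744 = 699
699 + 2244 = 2943

MMCMXLIII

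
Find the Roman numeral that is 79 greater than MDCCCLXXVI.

MDCCCLXXVI = 1876
1876 + 79 = 1955

MCMLV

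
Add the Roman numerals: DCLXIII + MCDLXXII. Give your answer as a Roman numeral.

DCLXIII = 663
MCDLXXII = 1472
663 + 1472 = 2135

MMCXXXV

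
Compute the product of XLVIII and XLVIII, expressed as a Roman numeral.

XLVIII = 48
XLVIII = 48
48 × 48 = 2304

MMCCCIV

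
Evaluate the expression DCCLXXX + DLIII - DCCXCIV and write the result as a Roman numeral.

DCCLXXX = 780, DLIII = 553, DCCXCIV = 794
780 + 553 = 1333
1333 - 794 = 539

DXXXIX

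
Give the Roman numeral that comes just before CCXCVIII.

CCXCVIII = 298, so the previous integer is 298 - 1 = 297

CCXCVII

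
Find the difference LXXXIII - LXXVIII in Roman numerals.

LXXXIII = 83
LXXVIII = 78
83 - 78 = 5

V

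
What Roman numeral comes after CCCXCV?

CCCXCV = 395; next is 396

CCCXCVI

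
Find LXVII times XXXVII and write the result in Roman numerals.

LXVII = 67
XXXVII = 37
67 × 37 = 2479

MMCDLXXIX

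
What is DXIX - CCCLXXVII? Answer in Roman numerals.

DXIX = 519
CCCLXXVII = 377
519 - 377 = 142

CXLII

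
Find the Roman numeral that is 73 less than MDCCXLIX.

MDCCXLIX = 1749
1749 - 73 = 1676

MDCLXXVI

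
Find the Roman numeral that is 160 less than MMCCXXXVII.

MMCCXXXVII = 2237
2237 - 160 = 2077

MMLXXVII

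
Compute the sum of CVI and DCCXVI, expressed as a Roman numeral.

CVI = 106
DCCXVI = 716
106 + 716 = 822

DCCCXXII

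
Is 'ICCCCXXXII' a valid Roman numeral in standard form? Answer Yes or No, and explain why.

'ICCCCXXXII': More than 3 consecutive C's

No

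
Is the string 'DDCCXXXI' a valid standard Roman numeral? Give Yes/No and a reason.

'DDCCXXXI': D should not appear more than once

No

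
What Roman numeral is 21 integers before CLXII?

CLXII = 162
162 - 21 = 141

CXLI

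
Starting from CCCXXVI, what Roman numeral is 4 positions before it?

CCCXXVI = 326
326 - 4 = 322

CCCXXII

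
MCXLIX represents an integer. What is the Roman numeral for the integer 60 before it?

MCXLIX = 1149
1149 - 60 = 1089

MLXXXIX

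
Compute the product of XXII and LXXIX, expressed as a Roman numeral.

XXII = 22
LXXIX = 79
22 × 79 = 1738

MDCCXXXVIII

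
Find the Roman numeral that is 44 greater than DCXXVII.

DCXXVII = 627
627 + 44 = 671

DCLXXI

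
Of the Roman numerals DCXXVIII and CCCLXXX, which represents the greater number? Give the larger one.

DCXXVIII = 628
CCCLXXX = 380
628 is larger

DCXXVIII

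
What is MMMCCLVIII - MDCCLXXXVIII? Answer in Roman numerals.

MMMCCLVIII = 3258
MDCCLXXXVIII = 1788
3258 - 1788 = 1470

MCDLXX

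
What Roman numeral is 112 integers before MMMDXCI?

MMMDXCI = 3591
3591 - 112 = 3479

MMMCDLXXIX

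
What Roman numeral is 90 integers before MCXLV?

MCXLV = 1145
1145 - 90 = 1055

MLV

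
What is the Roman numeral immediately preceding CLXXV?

CLXXV = 175; previous is 174

CLXXIV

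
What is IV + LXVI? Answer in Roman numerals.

IV = 4
LXVI = 66
4 + 66 = 70

LXX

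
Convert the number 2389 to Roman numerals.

Convert 2389 to Roman numerals:
  2389 contains 2×1000 (MM)
  389 contains 3×100 (CCC)
  89 contains 1×50 (L)
  39 contains 3×10 (XXX)
  9 contains 1×9 (IX)

MMCCCLXXXIX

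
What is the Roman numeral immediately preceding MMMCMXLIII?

MMMCMXLIII = 3943; previous is 3942

MMMCMXLII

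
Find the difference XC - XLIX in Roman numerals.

XC = 90
XLIX = 49
90 - 49 = 41

XLI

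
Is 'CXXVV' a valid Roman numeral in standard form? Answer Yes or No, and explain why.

'CXXVV': V should not appear more than once

No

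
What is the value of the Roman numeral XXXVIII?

XXXVIII: X=10, X=10, X=10, V=5, I=1, I=1, I=1
10 + 10 + 10 + 5 + 1 + 1 + 1 = 38

38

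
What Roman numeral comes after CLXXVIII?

CLXXVIII = 178; next is 179

CLXXIX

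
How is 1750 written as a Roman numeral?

Convert 1750 to Roman numerals:
  1750 contains 1×1000 (M)
  750 contains 1×500 (D)
  250 contains 2×100 (CC)
  50 contains 1×50 (L)

MDCCL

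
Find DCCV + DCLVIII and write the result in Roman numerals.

DCCV = 705
DCLVIII = 658
705 + 658 = 1363

MCCCLXIII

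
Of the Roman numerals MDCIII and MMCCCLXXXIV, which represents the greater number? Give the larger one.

MDCIII = 1603
MMCCCLXXXIV = 2384
2384 is larger

MMCCCLXXXIV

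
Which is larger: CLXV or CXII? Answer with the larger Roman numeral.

CLXV = 165
CXII = 112
165 is larger

CLXV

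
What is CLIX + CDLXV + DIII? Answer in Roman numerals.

CLIX = 159, CDLXV = 465, DIII = 503
159 + 465 = 624
624 + 503 = 1127

MCXXVII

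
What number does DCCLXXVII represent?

DCCLXXVII: D=500, C=100, C=100, L=50, X=10, X=10, V=5, I=1, I=1
500 + 100 + 100 + 50 + 10 + 10 + 5 + 1 + 1 = 777

777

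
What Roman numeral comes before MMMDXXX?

MMMDXXX = 3530; previous is 3529

MMMDXXIX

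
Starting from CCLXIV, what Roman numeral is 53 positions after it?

CCLXIV = 264
264 + 53 = 317

CCCXVII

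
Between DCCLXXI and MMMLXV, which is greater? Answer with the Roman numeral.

DCCLXXI = 771
MMMLXV = 3065
3065 is larger

MMMLXV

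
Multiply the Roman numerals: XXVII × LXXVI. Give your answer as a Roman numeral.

XXVII = 27
LXXVI = 76
27 × 76 = 2052

MMLII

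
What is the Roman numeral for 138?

Convert 138 to Roman numerals:
  138 contains 1×100 (C)
  38 contains 3×10 (XXX)
  8 contains 1×5 (V)
  3 contains 3×1 (III)

CXXXVIII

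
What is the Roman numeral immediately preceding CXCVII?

CXCVII = 197; previous is 196

CXCVI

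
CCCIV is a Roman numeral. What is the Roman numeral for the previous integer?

CCCIV = 304, so the previous integer is 304 - 1 = 303

CCCIII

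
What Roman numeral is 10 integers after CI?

CI = 101
101 + 10 = 111

CXI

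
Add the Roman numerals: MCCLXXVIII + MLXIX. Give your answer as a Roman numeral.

MCCLXXVIII = 1278
MLXIX = 1069
1278 + 1069 = 2347

MMCCCXLVII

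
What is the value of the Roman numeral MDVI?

MDVI: M=1000, D=500, V=5, I=1
1000 + 500 + 5 + 1 = 1506

1506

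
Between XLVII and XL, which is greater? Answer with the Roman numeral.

XLVII = 47
XL = 40
47 is larger

XLVII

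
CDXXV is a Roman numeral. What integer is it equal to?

CDXXV: CD=400, X=10, X=10, V=5
400 + 10 + 10 + 5 = 425

425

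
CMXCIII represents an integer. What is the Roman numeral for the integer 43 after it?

CMXCIII = 993
993 + 43 = 1036

MXXXVI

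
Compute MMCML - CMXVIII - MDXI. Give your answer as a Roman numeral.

MMCML = 2950, CMXVIII = 918, MDXI = 1511
2950 - 918 = 2032
2032 - 1511 = 521

DXXI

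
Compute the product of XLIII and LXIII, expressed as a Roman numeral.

XLIII = 43
LXIII = 63
43 × 63 = 2709

MMDCCIX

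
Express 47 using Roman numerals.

Convert 47 to Roman numerals:
  47 contains 1×40 (XL)
  7 contains 1×5 (V)
  2 contains 2×1 (II)

XLVII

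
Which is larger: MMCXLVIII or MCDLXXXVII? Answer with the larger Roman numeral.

MMCXLVIII = 2148
MCDLXXXVII = 1487
2148 is larger

MMCXLVIII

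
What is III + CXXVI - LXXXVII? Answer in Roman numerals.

III = 3, CXXVI = 126, LXXXVII = 87
3 + 126 = 129
129 - 87 = 42

XLII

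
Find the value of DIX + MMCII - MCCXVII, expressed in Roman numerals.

DIX = 509, MMCII = 2102, MCCXVII = 1217
509 + 2102 = 2611
2611 - 1217 = 1394

MCCCXCIV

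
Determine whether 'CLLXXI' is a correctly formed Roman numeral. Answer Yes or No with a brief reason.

'CLLXXI': L should not appear more than once

No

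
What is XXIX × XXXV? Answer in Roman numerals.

XXIX = 29
XXXV = 35
29 × 35 = 1015

MXV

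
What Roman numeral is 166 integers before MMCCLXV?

MMCCLXV = 2265
2265 - 166 = 2099

MMXCIX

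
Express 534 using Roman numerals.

Convert 534 to Roman numerals:
  534 contains 1×500 (D)
  34 contains 3×10 (XXX)
  4 contains 1×4 (IV)

DXXXIV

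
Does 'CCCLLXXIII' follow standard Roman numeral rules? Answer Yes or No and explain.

'CCCLLXXIII': L should not appear more than once

No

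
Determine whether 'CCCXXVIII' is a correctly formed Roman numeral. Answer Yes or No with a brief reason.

'CCCXXVIII': Check the rules: uses only the symbols I, V, X, L, C, D, M; no symbol is repeated more than three times in a row; V, L and D each appear at most once; no smaller symbol precedes a larger one (values never increase from left to right). Value: C (100) + C (100) + C (100) + X (10) + X (10) + V (5) + I (1) + I (1) + I (1) = 328. So it is a valid standard Roman numeral.

Yes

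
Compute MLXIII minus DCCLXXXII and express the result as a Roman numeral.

MLXIII = 1063
DCCLXXXII = 782
1063 - 782 = 281

CCLXXXI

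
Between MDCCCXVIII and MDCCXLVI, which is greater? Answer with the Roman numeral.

MDCCCXVIII = 1818
MDCCXLVI = 1746
1818 is larger

MDCCCXVIII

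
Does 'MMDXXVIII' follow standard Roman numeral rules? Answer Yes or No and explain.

'MMDXXVIII': Check the rules: uses only the symbols I, V, X, L, C, D, M; no symbol is repeated more than three times in a row; V, L and D each appear at most once; no smaller symbol precedes a larger one (values never increase from left to right). Value: M (1000) + M (1000) + D (500) + X (10) + X (10) + V (5) + I (1) + I (1) + I (1) = 2528. So it is a valid standard Roman numeral.

Yes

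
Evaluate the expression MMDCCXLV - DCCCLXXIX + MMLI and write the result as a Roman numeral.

MMDCCXLV = 2745, DCCCLXXIX = 879, MMLI = 2051
2745 - 879 = 1866
1866 + 2051 = 3917

MMMCMXVII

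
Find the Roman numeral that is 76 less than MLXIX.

MLXIX = 1069
1069 - 76 = 993

CMXCIII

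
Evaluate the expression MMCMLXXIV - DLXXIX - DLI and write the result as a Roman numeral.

MMCMLXXIV = 2974, DLXXIX = 579, DLI = 551
2974 - 579 = 2395
2395 - 551 = 1844

MDCCCXLIV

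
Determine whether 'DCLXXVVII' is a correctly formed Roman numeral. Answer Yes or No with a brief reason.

'DCLXXVVII': V should not appear more than once

No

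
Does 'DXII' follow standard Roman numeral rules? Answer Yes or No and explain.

'DXII': Check the rules: uses only the symbols I, V, X, L, C, D, M; no symbol is repeated more than three times in a row; V, L and D each appear at most once; no smaller symbol precedes a larger one (values never increase from left to right). Value: D (500) + X (10) + I (1) + I (1) = 512. So it is a valid standard Roman numeral.

Yes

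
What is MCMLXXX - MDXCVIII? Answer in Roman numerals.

MCMLXXX = 1980
MDXCVIII = 1598
1980 - 1598 = 382

CCCLXXXII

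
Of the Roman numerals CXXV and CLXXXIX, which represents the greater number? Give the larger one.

CXXV = 125
CLXXXIX = 189
189 is larger

CLXXXIX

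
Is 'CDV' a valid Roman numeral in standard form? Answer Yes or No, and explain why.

'CDV': Check the rules: uses only the symbols I, V, X, L, C, D, M; no symbol is repeated more than three times in a row; V, L and D each appear at most once; the only place a smaller symbol precedes a larger one is the allowed subtractive pair CD, the symbol right after such a pair (if any) is smaller than the pair's first symbol, and otherwise the values never increase from left to right. Value: CD (400) + V (5) = 405. So it is a valid standard Roman numeral.

Yes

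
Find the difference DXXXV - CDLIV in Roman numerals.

DXXXV = 535
CDLIV = 454
535 - 454 = 81

LXXXI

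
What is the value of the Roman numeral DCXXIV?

DCXXIV: D=500, C=100, X=10, X=10, IV=4
500 + 100 + 10 + 10 + 4 = 624

624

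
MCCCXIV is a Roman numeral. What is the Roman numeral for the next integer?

MCCCXIV = 1314, so the next integer is 1314 + 1 = 1315

MCCCXV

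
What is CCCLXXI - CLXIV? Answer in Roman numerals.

CCCLXXI = 371
CLXIV = 164
371 - 164 = 207

CCVII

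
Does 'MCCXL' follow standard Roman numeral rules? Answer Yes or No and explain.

'MCCXL': Check the rules: uses only the symbols I, V, X, L, C, D, M; no symbol is repeated more than three times in a row; V, L and D each appear at most once; the only place a smaller symbol precedes a larger one is the allowed subtractive pair XL, the symbol right after such a pair (if any) is smaller than the pair's first symbol, and otherwise the values never increase from left to right. Value: M (1000) + C (100) + C (100) + XL (40) = 1240. So it is a valid standard Roman numeral.

Yes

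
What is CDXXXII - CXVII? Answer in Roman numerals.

CDXXXII = 432
CXVII = 117
432 - 117 = 315

CCCXV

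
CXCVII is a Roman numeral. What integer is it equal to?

CXCVII: C=100, XC=90, V=5, I=1, I=1
100 + 90 + 5 + 1 + 1 = 197

197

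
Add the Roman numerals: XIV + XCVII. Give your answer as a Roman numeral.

XIV = 14
XCVII = 97
14 + 97 = 111

CXI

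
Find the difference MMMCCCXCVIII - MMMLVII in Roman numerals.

MMMCCCXCVIII = 3398
MMMLVII = 3057
3398 - 3057 = 341

CCCXLI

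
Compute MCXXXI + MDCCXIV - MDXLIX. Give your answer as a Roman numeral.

MCXXXI = 1131, MDCCXIV = 1714, MDXLIX = 1549
1131 + 1714 = 2845
2845 - 1549 = 1296

MCCXCVI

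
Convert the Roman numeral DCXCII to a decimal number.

DCXCII: D=500, C=100, XC=90, I=1, I=1
500 + 100 + 90 + 1 + 1 = 692

692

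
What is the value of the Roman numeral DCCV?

DCCV: D=500, C=100, C=100, V=5
500 + 100 + 100 + 5 = 705

705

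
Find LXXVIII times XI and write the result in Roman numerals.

LXXVIII = 78
XI = 11
78 × 11 = 858

DCCCLVIII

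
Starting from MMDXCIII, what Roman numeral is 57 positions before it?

MMDXCIII = 2593
2593 - 57 = 2536

MMDXXXVI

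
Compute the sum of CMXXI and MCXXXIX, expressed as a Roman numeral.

CMXXI = 921
MCXXXIX = 1139
921 + 1139 = 2060

MMLX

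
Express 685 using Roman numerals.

Convert 685 to Roman numerals:
  685 contains 1×500 (D)
  185 contains 1×100 (C)
  85 contains 1×50 (L)
  35 contains 3×10 (XXX)
  5 contains 1×5 (V)

DCLXXXV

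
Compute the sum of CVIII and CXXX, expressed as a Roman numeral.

CVIII = 108
CXXX = 130
108 + 130 = 238

CCXXXVIII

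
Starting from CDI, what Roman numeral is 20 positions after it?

CDI = 401
401 + 20 = 421

CDXXI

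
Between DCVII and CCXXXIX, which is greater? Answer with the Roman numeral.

DCVII = 607
CCXXXIX = 239
607 is larger

DCVII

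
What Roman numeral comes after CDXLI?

CDXLI = 441, so the next integer is 441 + 1 = 442

CDXLII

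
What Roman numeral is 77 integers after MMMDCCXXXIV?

MMMDCCXXXIV = 3734
3734 + 77 = 3811

MMMDCCCXI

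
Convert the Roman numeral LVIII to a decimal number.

LVIII: L=50, V=5, I=1, I=1, I=1
50 + 5 + 1 + 1 + 1 = 58

58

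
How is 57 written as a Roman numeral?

Convert 57 to Roman numerals:
  57 contains 1×50 (L)
  7 contains 1×5 (V)
  2 contains 2×1 (II)

LVII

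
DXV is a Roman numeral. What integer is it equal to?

DXV: D=500, X=10, V=5
500 + 10 + 5 = 515

515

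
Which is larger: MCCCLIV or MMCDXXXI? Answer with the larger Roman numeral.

MCCCLIV = 1354
MMCDXXXI = 2431
2431 is larger

MMCDXXXI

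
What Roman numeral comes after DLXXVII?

DLXXVII = 577; next is 578

DLXXVIII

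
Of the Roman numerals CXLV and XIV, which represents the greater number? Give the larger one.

CXLV = 145
XIV = 14
145 is larger

CXLV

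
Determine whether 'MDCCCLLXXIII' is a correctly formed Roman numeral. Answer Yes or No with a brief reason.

'MDCCCLLXXIII': L should not appear more than once

No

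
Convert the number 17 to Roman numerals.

Convert 17 to Roman numerals:
  17 contains 1×10 (X)
  7 contains 1×5 (V)
  2 contains 2×1 (II)

XVII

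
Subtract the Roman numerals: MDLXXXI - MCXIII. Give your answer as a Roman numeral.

MDLXXXI = 1581
MCXIII = 1113
1581 - 1113 = 468

CDLXVIII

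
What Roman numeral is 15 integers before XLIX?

XLIX = 49
49 - 15 = 34

XXXIV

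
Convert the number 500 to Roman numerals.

Convert 500 to Roman numerals:
  500 contains 1×500 (D)

D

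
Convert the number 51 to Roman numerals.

Convert 51 to Roman numerals:
  51 contains 1×50 (L)
  1 contains 1×1 (I)

LI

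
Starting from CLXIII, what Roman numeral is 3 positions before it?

CLXIII = 163
163 - 3 = 160

CLX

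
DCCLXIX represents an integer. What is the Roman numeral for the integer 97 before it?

DCCLXIX = 769
769 - 97 = 672

DCLXXII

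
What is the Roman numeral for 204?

Convert 204 to Roman numerals:
  204 contains 2×100 (CC)
  4 contains 1×4 (IV)

CCIV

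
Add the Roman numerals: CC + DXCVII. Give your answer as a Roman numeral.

CC = 200
DXCVII = 597
200 + 597 = 797

DCCXCVII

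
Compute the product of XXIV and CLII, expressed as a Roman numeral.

XXIV = 24
CLII = 152
24 × 152 = 3648

MMMDCXLVIII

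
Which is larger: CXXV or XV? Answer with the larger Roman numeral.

CXXV = 125
XV = 15
125 is larger

CXXV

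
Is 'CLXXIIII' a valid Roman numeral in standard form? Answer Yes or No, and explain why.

'CLXXIIII': More than 3 consecutive I's

No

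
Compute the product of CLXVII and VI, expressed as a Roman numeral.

CLXVII = 167
VI = 6
167 × 6 = 1002

MII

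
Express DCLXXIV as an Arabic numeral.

DCLXXIV: D=500, C=100, L=50, X=10, X=10, IV=4
500 + 100 + 50 + 10 + 10 + 4 = 674

674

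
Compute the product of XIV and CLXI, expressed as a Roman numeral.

XIV = 14
CLXI = 161
14 × 161 = 2254

MMCCLIV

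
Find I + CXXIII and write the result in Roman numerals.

I = 1
CXXIII = 123
1 + 123 = 124

CXXIV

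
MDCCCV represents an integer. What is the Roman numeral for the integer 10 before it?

MDCCCV = 1805
1805 - 10 = 1795

MDCCXCV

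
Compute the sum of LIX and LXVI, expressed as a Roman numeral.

LIX = 59
LXVI = 66
59 + 66 = 125

CXXV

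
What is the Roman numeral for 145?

Convert 145 to Roman numerals:
  145 contains 1×100 (C)
  45 contains 1×40 (XL)
  5 contains 1×5 (V)

CXLV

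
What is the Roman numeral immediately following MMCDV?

MMCDV = 2405, so the next integer is 2405 + 1 = 2406

MMCDVI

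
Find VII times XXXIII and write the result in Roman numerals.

VII = 7
XXXIII = 33
7 × 33 = 231

CCXXXI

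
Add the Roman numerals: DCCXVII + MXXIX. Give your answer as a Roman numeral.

DCCXVII = 717
MXXIX = 1029
717 + 1029 = 1746

MDCCXLVI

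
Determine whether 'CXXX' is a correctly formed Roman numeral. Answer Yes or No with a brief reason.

'CXXX': Check the rules: uses only the symbols I, V, X, L, C, D, M; no symbol is repeated more than three times in a row; V, L and D each appear at most once; no smaller symbol precedes a larger one (values never increase from left to right). Value: C (100) + X (10) + X (10) + X (10) = 130. So it is a valid standard Roman numeral.

Yes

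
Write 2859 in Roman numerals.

Convert 2859 to Roman numerals:
  2859 contains 2×1000 (MM)
  859 contains 1×500 (D)
  359 contains 3×100 (CCC)
  59 contains 1×50 (L)
  9 contains 1×9 (IX)

MMDCCCLIX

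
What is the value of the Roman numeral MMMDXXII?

MMMDXXII: M=1000, M=1000, M=1000, D=500, X=10, X=10, I=1, I=1
1000 + 1000 + 1000 + 500 + 10 + 10 + 1 + 1 = 3522

3522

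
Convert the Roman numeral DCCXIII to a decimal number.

DCCXIII: D=500, C=100, C=100, X=10, I=1, I=1, I=1
500 + 100 + 100 + 10 + 1 + 1 + 1 = 713

713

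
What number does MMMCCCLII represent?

MMMCCCLII: M=1000, M=1000, M=1000, C=100, C=100, C=100, L=50, I=1, I=1
1000 + 1000 + 1000 + 100 + 100 + 100 + 50 + 1 + 1 = 3352

3352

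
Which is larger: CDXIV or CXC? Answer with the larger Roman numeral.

CDXIV = 414
CXC = 190
414 is larger

CDXIV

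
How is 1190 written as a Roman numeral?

Convert 1190 to Roman numerals:
  1190 contains 1×1000 (M)
  190 contains 1×100 (C)
  90 contains 1×90 (XC)

MCXC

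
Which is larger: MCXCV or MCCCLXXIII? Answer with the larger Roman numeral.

MCXCV = 1195
MCCCLXXIII = 1373
1373 is larger

MCCCLXXIII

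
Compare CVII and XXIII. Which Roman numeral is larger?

CVII = 107
XXIII = 23
107 is larger

CVII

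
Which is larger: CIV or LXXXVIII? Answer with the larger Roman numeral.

CIV = 104
LXXXVIII = 88
104 is larger

CIV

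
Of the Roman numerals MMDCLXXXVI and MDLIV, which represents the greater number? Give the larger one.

MMDCLXXXVI = 2686
MDLIV = 1554
2686 is larger

MMDCLXXXVI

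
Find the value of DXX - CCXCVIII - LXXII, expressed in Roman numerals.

DXX = 520, CCXCVIII = 298, LXXII = 72
520 - 298 = 222
222 - 72 = 150

CL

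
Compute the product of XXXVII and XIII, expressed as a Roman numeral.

XXXVII = 37
XIII = 13
37 × 13 = 481

CDLXXXI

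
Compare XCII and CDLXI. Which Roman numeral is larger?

XCII = 92
CDLXI = 461
461 is larger

CDLXI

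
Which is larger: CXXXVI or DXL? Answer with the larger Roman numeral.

CXXXVI = 136
DXL = 540
540 is larger

DXL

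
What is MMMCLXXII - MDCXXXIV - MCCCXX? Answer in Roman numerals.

MMMCLXXII = 3172, MDCXXXIV = 1634, MCCCXX = 1320
3172 - 1634 = 1538
1538 - 1320 = 218

CCXVIII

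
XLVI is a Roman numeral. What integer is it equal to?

XLVI: XL=40, V=5, I=1
40 + 5 + 1 = 46

46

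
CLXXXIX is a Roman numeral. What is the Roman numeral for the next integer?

CLXXXIX = 189, so the next integer is 189 + 1 = 190

CXC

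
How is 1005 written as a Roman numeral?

Convert 1005 to Roman numerals:
  1005 contains 1×1000 (M)
  5 contains 1×5 (V)

MV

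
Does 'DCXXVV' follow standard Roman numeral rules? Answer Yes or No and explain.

'DCXXVV': V should not appear more than once

No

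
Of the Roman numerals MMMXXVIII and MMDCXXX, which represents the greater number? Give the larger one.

MMMXXVIII = 3028
MMDCXXX = 2630
3028 is larger

MMMXXVIII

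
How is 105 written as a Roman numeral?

Convert 105 to Roman numerals:
  105 contains 1×100 (C)
  5 contains 1×5 (V)

CV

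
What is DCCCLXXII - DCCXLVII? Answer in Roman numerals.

DCCCLXXII = 872
DCCXLVII = 747
872 - 747 = 125

CXXV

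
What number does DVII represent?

DVII: D=500, V=5, I=1, I=1
500 + 5 + 1 + 1 = 507

507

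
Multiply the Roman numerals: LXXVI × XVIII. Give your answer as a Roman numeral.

LXXVI = 76
XVIII = 18
76 × 18 = 1368

MCCCLXVIII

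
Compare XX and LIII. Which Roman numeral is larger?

XX = 20
LIII = 53
53 is larger

LIII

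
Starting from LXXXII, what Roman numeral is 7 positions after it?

LXXXII = 82
82 + 7 = 89

LXXXIX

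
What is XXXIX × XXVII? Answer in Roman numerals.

XXXIX = 39
XXVII = 27
39 × 27 = 1053

MLIII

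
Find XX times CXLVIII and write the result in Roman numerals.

XX = 20
CXLVIII = 148
20 × 148 = 2960

MMCMLX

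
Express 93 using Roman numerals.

Convert 93 to Roman numerals:
  93 contains 1×90 (XC)
  3 contains 3×1 (III)

XCIII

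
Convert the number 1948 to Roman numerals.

Convert 1948 to Roman numerals:
  1948 contains 1×1000 (M)
  948 contains 1×900 (CM)
  48 contains 1×40 (XL)
  8 contains 1×5 (V)
  3 contains 3×1 (III)

MCMXLVIII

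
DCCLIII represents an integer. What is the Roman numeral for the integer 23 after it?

DCCLIII = 753
753 + 23 = 776

DCCLXXVI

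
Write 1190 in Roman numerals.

Convert 1190 to Roman numerals:
  1190 contains 1×1000 (M)
  190 contains 1×100 (C)
  90 contains 1×90 (XC)

MCXC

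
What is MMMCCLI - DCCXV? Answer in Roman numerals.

MMMCCLI = 3251
DCCXV = 715
3251 - 715 = 2536

MMDXXXVI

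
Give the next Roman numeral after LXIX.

LXIX = 69; next is 70

LXX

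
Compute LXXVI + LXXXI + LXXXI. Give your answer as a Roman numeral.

LXXVI = 76, LXXXI = 81, LXXXI = 81
76 + 81 = 157
157 + 81 = 238

CCXXXVIII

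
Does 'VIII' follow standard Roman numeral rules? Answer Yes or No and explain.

'VIII': Check the rules: uses only the symbols I, V, X, L, C, D, M; no symbol is repeated more than three times in a row; V, L and D each appear at most once; no smaller symbol precedes a larger one (values never increase from left to right). Value: V (5) + I (1) + I (1) + I (1) = 8. So it is a valid standard Roman numeral.

Yes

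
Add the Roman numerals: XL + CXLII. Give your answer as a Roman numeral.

XL = 40
CXLII = 142
40 + 142 = 182

CLXXXII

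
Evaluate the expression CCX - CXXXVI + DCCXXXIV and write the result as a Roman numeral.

CCX = 210, CXXXVI = 136, DCCXXXIV = 734
210 - 136 = 74
74 + 734 = 808

DCCCVIII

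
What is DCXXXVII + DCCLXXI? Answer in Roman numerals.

DCXXXVII = 637
DCCLXXI = 771
637 + 771 = 1408

MCDVIII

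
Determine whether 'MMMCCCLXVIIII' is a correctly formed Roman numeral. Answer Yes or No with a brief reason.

'MMMCCCLXVIIII': More than 3 consecutive I's

No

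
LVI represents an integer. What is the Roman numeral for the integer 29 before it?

LVI = 56
56 - 29 = 27

XXVII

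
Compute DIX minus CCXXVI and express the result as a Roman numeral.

DIX = 509
CCXXVI = 226
509 - 226 = 283

CCLXXXIII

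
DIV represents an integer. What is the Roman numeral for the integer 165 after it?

DIV = 504
504 + 165 = 669

DCLXIX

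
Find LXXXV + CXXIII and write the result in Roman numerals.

LXXXV = 85
CXXIII = 123
85 + 123 = 208

CCVIII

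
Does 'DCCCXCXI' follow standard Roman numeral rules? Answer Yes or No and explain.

'DCCCXCXI': X cannot come right after the subtractive pair XC: once X is subtracted in XC, the next symbol must be smaller than X

No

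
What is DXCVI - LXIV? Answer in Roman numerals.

DXCVI = 596
LXIV = 64
596 - 64 = 532

DXXXII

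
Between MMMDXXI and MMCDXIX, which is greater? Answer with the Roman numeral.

MMMDXXI = 3521
MMCDXIX = 2419
3521 is larger

MMMDXXI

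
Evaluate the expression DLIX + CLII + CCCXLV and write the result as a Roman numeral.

DLIX = 559, CLII = 152, CCCXLV = 345
559 + 152 = 711
711 + 345 = 1056

MLVI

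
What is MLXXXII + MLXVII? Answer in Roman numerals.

MLXXXII = 1082
MLXVII = 1067
1082 + 1067 = 2149

MMCXLIX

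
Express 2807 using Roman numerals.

Convert 2807 to Roman numerals:
  2807 contains 2×1000 (MM)
  807 contains 1×500 (D)
  307 contains 3×100 (CCC)
  7 contains 1×5 (V)
  2 contains 2×1 (II)

MMDCCCVII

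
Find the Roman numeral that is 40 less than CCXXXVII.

CCXXXVII = 237
237 - 40 = 197

CXCVII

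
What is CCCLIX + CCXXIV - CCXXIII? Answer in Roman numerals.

CCCLIX = 359, CCXXIV = 224, CCXXIII = 223
359 + 224 = 583
583 - 223 = 360

CCCLX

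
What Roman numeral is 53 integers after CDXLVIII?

CDXLVIII = 448
448 + 53 = 501

DI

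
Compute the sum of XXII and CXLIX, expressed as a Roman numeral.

XXII = 22
CXLIX = 149
22 + 149 = 171

CLXXI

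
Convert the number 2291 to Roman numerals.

Convert 2291 to Roman numerals:
  2291 contains 2×1000 (MM)
  291 contains 2×100 (CC)
  91 contains 1×90 (XC)
  1 contains 1×1 (I)

MMCCXCI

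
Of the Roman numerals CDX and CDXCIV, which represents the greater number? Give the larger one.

CDX = 410
CDXCIV = 494
494 is larger

CDXCIV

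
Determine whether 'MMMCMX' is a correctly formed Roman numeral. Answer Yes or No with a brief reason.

'MMMCMX': Check the rules: uses only the symbols I, V, X, L, C, D, M; no symbol is repeated more than three times in a row; V, L and D each appear at most once; the only place a smaller symbol precedes a larger one is the allowed subtractive pair CM, the symbol right after such a pair (if any) is smaller than the pair's first symbol, and otherwise the values never increase from left to right. Value: M (1000) + M (1000) + M (1000) + CM (900) + X (10) = 3910. So it is a valid standard Roman numeral.

Yes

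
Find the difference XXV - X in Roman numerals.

XXV = 25
X = 10
25 - 10 = 15

XV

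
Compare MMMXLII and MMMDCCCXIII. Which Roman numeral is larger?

MMMXLII = 3042
MMMDCCCXIII = 3813
3813 is larger

MMMDCCCXIII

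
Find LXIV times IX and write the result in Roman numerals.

LXIV = 64
IX = 9
64 × 9 = 576

DLXXVI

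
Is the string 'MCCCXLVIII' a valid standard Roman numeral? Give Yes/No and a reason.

'MCCCXLVIII': Check the rules: uses only the symbols I, V, X, L, C, D, M; no symbol is repeated more than three times in a row; V, L and D each appear at most once; the only place a smaller symbol precedes a larger one is the allowed subtractive pair XL, the symbol right after such a pair (if any) is smaller than the pair's first symbol, and otherwise the values never increase from left to right. Value: M (1000) + C (100) + C (100) + C (100) + XL (40) + V (5) + I (1) + I (1) + I (1) = 1348. So it is a valid standard Roman numeral.

Yes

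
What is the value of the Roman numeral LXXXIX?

LXXXIX: L=50, X=10, X=10, X=10, IX=9
50 + 10 + 10 + 10 + 9 = 89

89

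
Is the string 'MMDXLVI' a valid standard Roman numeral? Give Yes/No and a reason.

'MMDXLVI': Check the rules: uses only the symbols I, V, X, L, C, D, M; no symbol is repeated more than three times in a row; V, L and D each appear at most once; the only place a smaller symbol precedes a larger one is the allowed subtractive pair XL, the symbol right after such a pair (if any) is smaller than the pair's first symbol, and otherwise the values never increase from left to right. Value: M (1000) + M (1000) + D (500) + XL (40) + V (5) + I (1) = 2546. So it is a valid standard Roman numeral.

Yes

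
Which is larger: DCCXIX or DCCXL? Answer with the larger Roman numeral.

DCCXIX = 719
DCCXL = 740
740 is larger

DCCXL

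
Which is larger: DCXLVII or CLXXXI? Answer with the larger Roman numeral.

DCXLVII = 647
CLXXXI = 181
647 is larger

DCXLVII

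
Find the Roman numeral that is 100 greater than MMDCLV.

MMDCLV = 2655
2655 + 100 = 2755

MMDCCLV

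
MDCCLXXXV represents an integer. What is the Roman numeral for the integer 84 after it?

MDCCLXXXV = 1785
1785 + 84 = 1869

MDCCCLXIX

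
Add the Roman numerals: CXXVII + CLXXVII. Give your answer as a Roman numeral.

CXXVII = 127
CLXXVII = 177
127 + 177 = 304

CCCIV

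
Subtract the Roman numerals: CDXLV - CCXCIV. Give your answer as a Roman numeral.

CDXLV = 445
CCXCIV = 294
445 - 294 = 151

CLI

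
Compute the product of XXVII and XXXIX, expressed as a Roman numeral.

XXVII = 27
XXXIX = 39
27 × 39 = 1053

MLIII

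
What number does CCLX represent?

CCLX: C=100, C=100, L=50, X=10
100 + 100 + 50 + 10 = 260

260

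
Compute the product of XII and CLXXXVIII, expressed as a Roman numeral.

XII = 12
CLXXXVIII = 188
12 × 188 = 2256

MMCCLVI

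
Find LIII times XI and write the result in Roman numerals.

LIII = 53
XI = 11
53 × 11 = 583

DLXXXIII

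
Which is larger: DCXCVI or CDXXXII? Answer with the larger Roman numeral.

DCXCVI = 696
CDXXXII = 432
696 is larger

DCXCVI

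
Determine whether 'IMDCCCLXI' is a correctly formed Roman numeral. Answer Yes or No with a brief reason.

'IMDCCCLXI': Invalid subtractive combination: IM

No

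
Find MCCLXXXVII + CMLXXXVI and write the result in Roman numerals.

MCCLXXXVII = 1287
CMLXXXVI = 986
1287 + 986 = 2273

MMCCLXXIII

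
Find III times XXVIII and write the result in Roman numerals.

III = 3
XXVIII = 28
3 × 28 = 84

LXXXIV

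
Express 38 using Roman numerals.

Convert 38 to Roman numerals:
  38 contains 3×10 (XXX)
  8 contains 1×5 (V)
  3 contains 3×1 (III)

XXXVIII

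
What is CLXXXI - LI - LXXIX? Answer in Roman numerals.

CLXXXI = 181, LI = 51, LXXIX = 79
181 - 51 = 130
130 - 79 = 51

LI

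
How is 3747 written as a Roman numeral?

Convert 3747 to Roman numerals:
  3747 contains 3×1000 (MMM)
  747 contains 1×500 (D)
  247 contains 2×100 (CC)
  47 contains 1×40 (XL)
  7 contains 1×5 (V)
  2 contains 2×1 (II)

MMMDCCXLVII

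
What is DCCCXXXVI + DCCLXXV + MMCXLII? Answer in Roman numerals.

DCCCXXXVI = 836, DCCLXXV = 775, MMCXLII = 2142
836 + 775 = 1611
1611 + 2142 = 3753

MMMDCCLIII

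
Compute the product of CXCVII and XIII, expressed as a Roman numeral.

CXCVII = 197
XIII = 13
197 × 13 = 2561

MMDLXI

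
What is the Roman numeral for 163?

Convert 163 to Roman numerals:
  163 contains 1×100 (C)
  63 contains 1×50 (L)
  13 contains 1×10 (X)
  3 contains 3×1 (III)

CLXIII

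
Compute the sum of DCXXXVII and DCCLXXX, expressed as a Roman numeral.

DCXXXVII = 637
DCCLXXX = 780
637 + 780 = 1417

MCDXVII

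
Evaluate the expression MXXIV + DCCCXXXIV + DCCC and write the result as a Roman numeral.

MXXIV = 1024, DCCCXXXIV = 834, DCCC = 800
1024 + 834 = 1858
1858 + 800 = 2658

MMDCLVIII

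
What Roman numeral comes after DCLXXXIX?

DCLXXXIX = 689; next is 690

DCXC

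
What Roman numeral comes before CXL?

CXL = 140; previous is 139

CXXXIX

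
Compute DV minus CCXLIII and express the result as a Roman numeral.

DV = 505
CCXLIII = 243
505 - 243 = 262

CCLXII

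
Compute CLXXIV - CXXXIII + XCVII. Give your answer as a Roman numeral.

CLXXIV = 174, CXXXIII = 133, XCVII = 97
174 - 133 = 41
41 + 97 = 138

CXXXVIII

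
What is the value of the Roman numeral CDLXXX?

CDLXXX: CD=400, L=50, X=10, X=10, X=10
400 + 50 + 10 + 10 + 10 = 480

480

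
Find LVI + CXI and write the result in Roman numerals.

LVI = 56
CXI = 111
56 + 111 = 167

CLXVII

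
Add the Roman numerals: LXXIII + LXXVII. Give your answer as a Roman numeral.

LXXIII = 73
LXXVII = 77
73 + 77 = 150

CL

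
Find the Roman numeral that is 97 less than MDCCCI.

MDCCCI = 1801
1801 - 97 = 1704

MDCCIV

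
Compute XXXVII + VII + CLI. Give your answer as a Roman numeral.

XXXVII = 37, VII = 7, CLI = 151
37 + 7 = 44
44 + 151 = 195

CXCV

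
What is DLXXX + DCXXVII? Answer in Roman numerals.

DLXXX = 580
DCXXVII = 627
580 + 627 = 1207

MCCVII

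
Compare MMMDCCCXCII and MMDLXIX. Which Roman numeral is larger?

MMMDCCCXCII = 3892
MMDLXIX = 2569
3892 is larger

MMMDCCCXCII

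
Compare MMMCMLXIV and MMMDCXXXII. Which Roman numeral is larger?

MMMCMLXIV = 3964
MMMDCXXXII = 3632
3964 is larger

MMMCMLXIV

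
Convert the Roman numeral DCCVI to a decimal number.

DCCVI: D=500, C=100, C=100, V=5, I=1
500 + 100 + 100 + 5 + 1 = 706

706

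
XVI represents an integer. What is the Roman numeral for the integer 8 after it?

XVI = 16
16 + 8 = 24

XXIV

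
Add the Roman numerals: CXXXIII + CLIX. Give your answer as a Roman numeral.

CXXXIII = 133
CLIX = 159
133 + 159 = 292

CCXCII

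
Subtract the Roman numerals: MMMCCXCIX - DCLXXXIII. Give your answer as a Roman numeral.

MMMCCXCIX = 3299
DCLXXXIII = 683
3299 - 683 = 2616

MMDCXVI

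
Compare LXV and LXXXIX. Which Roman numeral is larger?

LXV = 65
LXXXIX = 89
89 is larger

LXXXIX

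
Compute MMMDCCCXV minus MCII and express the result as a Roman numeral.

MMMDCCCXV = 3815
MCII = 1102
3815 - 1102 = 2713

MMDCCXIII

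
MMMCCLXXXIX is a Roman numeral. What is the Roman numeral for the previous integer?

MMMCCLXXXIX = 3289; previous is 3288

MMMCCLXXXVIII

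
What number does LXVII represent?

LXVII: L=50, X=10, V=5, I=1, I=1
50 + 10 + 5 + 1 + 1 = 67

67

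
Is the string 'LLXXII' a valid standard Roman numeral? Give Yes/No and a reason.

'LLXXII': L should not appear more than once

No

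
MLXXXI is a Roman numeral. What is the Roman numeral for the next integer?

MLXXXI = 1081, so the next integer is 1081 + 1 = 1082

MLXXXII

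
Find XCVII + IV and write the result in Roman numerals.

XCVII = 97
IV = 4
97 + 4 = 101

CI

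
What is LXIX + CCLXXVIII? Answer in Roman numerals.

LXIX = 69
CCLXXVIII = 278
69 + 278 = 347

CCCXLVII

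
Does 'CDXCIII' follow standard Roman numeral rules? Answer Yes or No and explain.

'CDXCIII': Check the rules: uses only the symbols I, V, X, L, C, D, M; no symbol is repeated more than three times in a row; V, L and D each appear at most once; the only places a smaller symbol precedes a larger one are the allowed subtractive pairs CD, XC, the symbol right after such a pair (if any) is smaller than the pair's first symbol, and otherwise the values never increase from left to right. Value: CD (400) + XC (90) + I (1) + I (1) + I (1) = 493. So it is a valid standard Roman numeral.

Yes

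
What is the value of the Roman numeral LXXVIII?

LXXVIII: L=50, X=10, X=10, V=5, I=1, I=1, I=1
50 + 10 + 10 + 5 + 1 + 1 + 1 = 78

78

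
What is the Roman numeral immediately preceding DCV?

DCV = 605; previous is 604

DCIV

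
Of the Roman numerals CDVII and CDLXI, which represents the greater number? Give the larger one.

CDVII = 407
CDLXI = 461
461 is larger

CDLXI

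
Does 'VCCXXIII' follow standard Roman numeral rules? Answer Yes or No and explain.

'VCCXXIII': Invalid subtractive combination: VC

No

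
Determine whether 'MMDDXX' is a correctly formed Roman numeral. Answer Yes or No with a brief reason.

'MMDDXX': D should not appear more than once

No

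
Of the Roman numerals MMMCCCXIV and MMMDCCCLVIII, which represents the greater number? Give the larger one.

MMMCCCXIV = 3314
MMMDCCCLVIII = 3858
3858 is larger

MMMDCCCLVIII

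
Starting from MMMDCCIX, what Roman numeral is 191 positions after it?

MMMDCCIX = 3709
3709 + 191 = 3900

MMMCM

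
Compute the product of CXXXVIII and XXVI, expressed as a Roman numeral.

CXXXVIII = 138
XXVI = 26
138 × 26 = 3588

MMMDLXXXVIII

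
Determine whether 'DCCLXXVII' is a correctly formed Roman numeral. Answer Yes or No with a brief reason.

'DCCLXXVII': Check the rules: uses only the symbols I, V, X, L, C, D, M; no symbol is repeated more than three times in a row; V, L and D each appear at most once; no smaller symbol precedes a larger one (values never increase from left to right). Value: D (500) + C (100) + C (100) + L (50) + X (10) + X (10) + V (5) + I (1) + I (1) = 777. So it is a valid standard Roman numeral.

Yes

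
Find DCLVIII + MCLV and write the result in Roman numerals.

DCLVIII = 658
MCLV = 1155
658 + 1155 = 1813

MDCCCXIII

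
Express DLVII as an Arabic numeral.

DLVII: D=500, L=50, V=5, I=1, I=1
500 + 50 + 5 + 1 + 1 = 557

557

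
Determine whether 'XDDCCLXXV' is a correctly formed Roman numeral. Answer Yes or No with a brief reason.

'XDDCCLXXV': D should not appear more than once

No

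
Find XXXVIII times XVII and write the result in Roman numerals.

XXXVIII = 38
XVII = 17
38 × 17 = 646

DCXLVI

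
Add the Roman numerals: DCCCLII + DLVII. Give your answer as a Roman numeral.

DCCCLII = 852
DLVII = 557
852 + 557 = 1409

MCDIX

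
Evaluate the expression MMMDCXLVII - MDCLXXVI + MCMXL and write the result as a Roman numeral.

MMMDCXLVII = 3647, MDCLXXVI = 1676, MCMXL = 1940
3647 - 1676 = 1971
1971 + 1940 = 3911

MMMCMXI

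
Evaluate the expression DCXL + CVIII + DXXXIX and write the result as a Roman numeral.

DCXL = 640, CVIII = 108, DXXXIX = 539
640 + 108 = 748
748 + 539 = 1287

MCCLXXXVII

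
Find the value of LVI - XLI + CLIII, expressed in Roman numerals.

LVI = 56, XLI = 41, CLIII = 153
56 - 41 = 15
15 + 153 = 168

CLXVIII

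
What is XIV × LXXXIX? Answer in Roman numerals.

XIV = 14
LXXXIX = 89
14 × 89 = 1246

MCCXLVI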